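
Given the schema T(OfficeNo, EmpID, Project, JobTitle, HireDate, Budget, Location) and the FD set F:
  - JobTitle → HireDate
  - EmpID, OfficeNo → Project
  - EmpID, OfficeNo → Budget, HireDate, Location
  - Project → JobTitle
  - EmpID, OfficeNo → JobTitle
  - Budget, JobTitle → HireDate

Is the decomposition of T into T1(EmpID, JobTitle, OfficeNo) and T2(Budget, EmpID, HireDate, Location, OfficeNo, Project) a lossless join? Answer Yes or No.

T1 ∩ T2 = {EmpID, OfficeNo}; its closure under F is {Budget, EmpID, HireDate, JobTitle, Location, OfficeNo, Project}.
T1 is contained in that closure, so T1 ∩ T2 → T1 holds and the join is lossless.

Yes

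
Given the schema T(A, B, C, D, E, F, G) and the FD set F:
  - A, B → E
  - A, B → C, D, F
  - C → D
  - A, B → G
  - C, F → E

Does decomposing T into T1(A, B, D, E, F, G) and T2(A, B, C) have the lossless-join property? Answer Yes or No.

T1 ∩ T2 = {A, B}; its closure under F is {A, B, C, D, E, F, G}.
Since T1 ⊆ {A, B, C, D, E, F, G}, the intersection is a superkey of T1; the decomposition is lossless.

Yes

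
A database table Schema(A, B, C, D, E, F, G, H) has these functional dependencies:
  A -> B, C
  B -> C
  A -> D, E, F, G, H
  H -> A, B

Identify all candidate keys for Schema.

{A} is a candidate key since {A}⁺ = {A, B, C, D, E, F, G, H} covers every attribute.
{H} is a candidate key since {H}⁺ = {A, B, C, D, E, F, G, H} covers every attribute.
Any other superkey properly contains one of these, so there are no further candidate keys.

{A}, {H}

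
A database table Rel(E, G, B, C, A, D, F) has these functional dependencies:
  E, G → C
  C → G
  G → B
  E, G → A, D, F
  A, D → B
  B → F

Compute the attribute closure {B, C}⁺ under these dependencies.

{B, C, F, G}

Start with {B, C}.
C → G applies; add {G} → now {B, C, G}.
B → F applies; add {F} → now {B, C, F, G}.
No further FD applies.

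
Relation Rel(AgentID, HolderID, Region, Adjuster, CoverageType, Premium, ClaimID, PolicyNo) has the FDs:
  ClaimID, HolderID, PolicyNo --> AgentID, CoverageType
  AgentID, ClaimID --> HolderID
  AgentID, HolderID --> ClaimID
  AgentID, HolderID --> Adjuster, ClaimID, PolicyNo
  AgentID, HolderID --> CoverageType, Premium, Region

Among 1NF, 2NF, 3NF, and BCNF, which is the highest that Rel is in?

BCNF

Candidate keys: {AgentID, ClaimID}, {AgentID, HolderID}, {ClaimID, HolderID, PolicyNo}. Prime attributes: {AgentID, ClaimID, HolderID, PolicyNo}.
Every FD has a superkey on the left, so the relation is in BCNF.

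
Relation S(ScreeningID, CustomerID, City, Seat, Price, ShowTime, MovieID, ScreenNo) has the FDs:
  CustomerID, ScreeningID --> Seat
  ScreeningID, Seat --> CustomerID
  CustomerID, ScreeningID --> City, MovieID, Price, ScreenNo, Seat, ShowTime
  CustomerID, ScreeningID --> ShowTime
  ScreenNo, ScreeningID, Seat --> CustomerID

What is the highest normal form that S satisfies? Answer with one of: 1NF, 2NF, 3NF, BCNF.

BCNF

Candidate keys: {CustomerID, ScreeningID}, {ScreeningID, Seat}. Prime attributes: {CustomerID, ScreeningID, Seat}.
The left-hand side of every FD is a superkey, so BCNF is satisfied.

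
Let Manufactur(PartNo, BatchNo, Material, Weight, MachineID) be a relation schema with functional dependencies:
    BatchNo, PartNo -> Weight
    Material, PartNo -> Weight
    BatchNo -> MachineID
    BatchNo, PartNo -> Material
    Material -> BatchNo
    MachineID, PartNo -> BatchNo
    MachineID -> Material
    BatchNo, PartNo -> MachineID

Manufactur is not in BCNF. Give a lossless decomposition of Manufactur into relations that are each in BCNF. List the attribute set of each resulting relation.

Candidate keys of the original relation: {BatchNo, PartNo}, {MachineID, PartNo}, {Material, PartNo}.
{BatchNo, MachineID, Material, PartNo, Weight}: {BatchNo} determines {BatchNo, MachineID, Material} here but is not a superkey — split on BatchNo -> MachineID, Material, giving {BatchNo, MachineID, Material} and {BatchNo, PartNo, Weight}.
{BatchNo, MachineID, Material}: every determinant is a superkey — BCNF.
{BatchNo, PartNo, Weight}: every determinant is a superkey — BCNF.

{BatchNo, MachineID, Material}; {BatchNo, PartNo, Weight}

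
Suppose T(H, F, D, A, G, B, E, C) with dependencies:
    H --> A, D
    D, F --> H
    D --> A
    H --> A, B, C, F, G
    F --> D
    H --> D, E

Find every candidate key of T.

{F}⁺ = {A, B, C, D, E, F, G, H}, which is every attribute, so {F} is a candidate key.
{H}⁺ = {A, B, C, D, E, F, G, H}, which is every attribute, so {H} is a candidate key.
Any other superkey properly contains one of these, so there are no further candidate keys.

{F}, {H}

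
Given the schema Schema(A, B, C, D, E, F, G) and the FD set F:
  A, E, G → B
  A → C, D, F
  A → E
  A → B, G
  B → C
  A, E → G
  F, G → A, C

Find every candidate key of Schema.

{A}, {F, G}

{A} is a candidate key since {A}⁺ = {A, B, C, D, E, F, G} covers every attribute.
{F, G} is a candidate key since {F, G}⁺ = {A, B, C, D, E, F, G} covers every attribute.
Any other superkey properly contains one of these, so there are no further candidate keys.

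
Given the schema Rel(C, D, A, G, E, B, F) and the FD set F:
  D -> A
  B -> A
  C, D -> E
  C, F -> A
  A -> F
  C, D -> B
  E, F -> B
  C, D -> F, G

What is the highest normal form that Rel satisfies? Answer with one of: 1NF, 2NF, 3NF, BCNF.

Candidate key: {C, D}. Prime attributes: {C, D}.
D -> A: {D}⁺ = {A, D, F}, which is not all of the attributes, so the left side is not a superkey — BCNF is violated.
D -> A determines the non-prime attribute {A} from a non-superkey — 3NF is violated.
{D} is a proper subset of the key {C, D}, and {D}⁺ contains the non-prime attributes {A, F} — a partial dependency, so 2NF is violated.

1NF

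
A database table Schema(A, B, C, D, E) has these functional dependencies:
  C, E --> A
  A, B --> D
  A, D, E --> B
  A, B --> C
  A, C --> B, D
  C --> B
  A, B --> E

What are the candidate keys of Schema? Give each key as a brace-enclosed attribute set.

{A, B}, {A, C}, {A, D, E}, {C, E}

{A, B} is a candidate key since {A, B}⁺ = {A, B, C, D, E} covers every attribute.
{A, C} is a candidate key since {A, C}⁺ = {A, B, C, D, E} covers every attribute.
{C, E} is a candidate key since {C, E}⁺ = {A, B, C, D, E} covers every attribute.
{A, D, E} is a candidate key since {A, D, E}⁺ = {A, B, C, D, E} covers every attribute.
No proper subset of any of these is a key, and no other minimal superkey exists.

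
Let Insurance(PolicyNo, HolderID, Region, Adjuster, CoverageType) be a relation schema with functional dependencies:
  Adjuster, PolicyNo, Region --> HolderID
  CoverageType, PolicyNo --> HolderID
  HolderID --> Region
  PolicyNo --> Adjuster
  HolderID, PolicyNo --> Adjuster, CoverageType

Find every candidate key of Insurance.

{PolicyNo} never appears on the right of any FD, so every key must include it.
{CoverageType, PolicyNo}⁺ = {Adjuster, CoverageType, HolderID, PolicyNo, Region}, which is every attribute, so {CoverageType, PolicyNo} is a candidate key.
{HolderID, PolicyNo}⁺ = {Adjuster, CoverageType, HolderID, PolicyNo, Region}, which is every attribute, so {HolderID, PolicyNo} is a candidate key.
{PolicyNo, Region}⁺ = {Adjuster, CoverageType, HolderID, PolicyNo, Region}, which is every attribute, so {PolicyNo, Region} is a candidate key.
These are minimal and exhaustive — every other superkey contains one of them.

{CoverageType, PolicyNo}, {HolderID, PolicyNo}, {PolicyNo, Region}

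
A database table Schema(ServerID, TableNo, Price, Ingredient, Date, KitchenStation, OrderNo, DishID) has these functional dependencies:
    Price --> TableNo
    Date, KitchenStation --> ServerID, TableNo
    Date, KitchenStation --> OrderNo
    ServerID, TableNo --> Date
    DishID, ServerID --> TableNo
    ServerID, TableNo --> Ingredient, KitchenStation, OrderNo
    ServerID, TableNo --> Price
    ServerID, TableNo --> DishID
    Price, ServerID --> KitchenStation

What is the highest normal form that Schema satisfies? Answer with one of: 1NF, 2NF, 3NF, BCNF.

Candidate keys: {Date, KitchenStation}, {DishID, ServerID}, {Price, ServerID}, {ServerID, TableNo}. Prime attributes: {Date, DishID, KitchenStation, Price, ServerID, TableNo}.
Price --> TableNo: {Price}⁺ = {Price, TableNo}, which is not all of the attributes, so the left side is not a superkey — BCNF is violated.
Since {TableNo} ⊆ prime attributes and every other non-superkey FD also has a prime right side, the schema is in 3NF.

3NF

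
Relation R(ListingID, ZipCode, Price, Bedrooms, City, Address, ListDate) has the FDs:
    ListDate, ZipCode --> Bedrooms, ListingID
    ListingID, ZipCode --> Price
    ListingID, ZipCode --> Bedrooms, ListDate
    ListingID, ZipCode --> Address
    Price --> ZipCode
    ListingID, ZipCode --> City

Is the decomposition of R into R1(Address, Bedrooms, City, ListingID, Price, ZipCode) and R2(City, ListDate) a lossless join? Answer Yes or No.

The shared attributes are {City} and {City}⁺ = {City}.
The closure covers neither R1 nor R2 entirely; the join is not lossless.

No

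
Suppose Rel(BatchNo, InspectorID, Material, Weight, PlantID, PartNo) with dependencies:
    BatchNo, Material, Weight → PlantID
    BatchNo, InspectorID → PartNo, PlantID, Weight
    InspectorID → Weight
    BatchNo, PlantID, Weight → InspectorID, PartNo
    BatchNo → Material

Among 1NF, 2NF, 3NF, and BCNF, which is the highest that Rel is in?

1NF

Candidate keys: {BatchNo, InspectorID}, {BatchNo, Weight}. Prime attributes: {BatchNo, InspectorID, Weight}.
InspectorID → Weight breaks BCNF: {InspectorID}⁺ = {InspectorID, Weight}, so {InspectorID} is not a superkey.
Because {Material} is non-prime and the left side of BatchNo → Material is not a superkey, the relation is not in 3NF.
{BatchNo} is a proper subset of the key {BatchNo, InspectorID}, and {BatchNo}⁺ contains the non-prime attribute {Material} — a partial dependency, so 2NF is violated.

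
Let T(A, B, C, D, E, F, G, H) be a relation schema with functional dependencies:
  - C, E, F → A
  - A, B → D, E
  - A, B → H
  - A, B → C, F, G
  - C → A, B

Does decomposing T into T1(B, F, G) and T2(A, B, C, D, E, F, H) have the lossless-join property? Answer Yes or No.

The shared attributes are {B, F} and {B, F}⁺ = {B, F}.
The closure covers neither T1 nor T2 entirely; the join is not lossless.

No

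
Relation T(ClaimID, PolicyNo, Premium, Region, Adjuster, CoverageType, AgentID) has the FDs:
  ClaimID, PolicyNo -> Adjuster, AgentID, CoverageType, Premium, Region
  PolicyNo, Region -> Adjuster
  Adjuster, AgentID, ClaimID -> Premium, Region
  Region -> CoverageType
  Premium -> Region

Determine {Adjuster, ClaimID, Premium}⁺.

Start with {Adjuster, ClaimID, Premium}.
Premium -> Region applies; add {Region} → now {Adjuster, ClaimID, Premium, Region}.
Region -> CoverageType applies; add {CoverageType} → now {Adjuster, ClaimID, CoverageType, Premium, Region}.
No further FD applies.

{Adjuster, ClaimID, CoverageType, Premium, Region}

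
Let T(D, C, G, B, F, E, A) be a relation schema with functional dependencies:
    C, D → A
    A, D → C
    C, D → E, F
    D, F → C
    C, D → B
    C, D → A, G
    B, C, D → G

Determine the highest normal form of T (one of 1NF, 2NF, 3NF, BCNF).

Candidate keys: {A, D}, {C, D}, {D, F}. Prime attributes: {A, C, D, F}.
The left-hand side of every FD is a superkey, so BCNF is satisfied.

BCNF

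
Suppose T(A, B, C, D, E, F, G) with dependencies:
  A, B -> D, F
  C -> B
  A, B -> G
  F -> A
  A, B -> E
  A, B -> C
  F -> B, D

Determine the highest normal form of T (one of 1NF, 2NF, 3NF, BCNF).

3NF

Candidate keys: {A, B}, {A, C}, {F}. Prime attributes: {A, B, C, F}.
For C -> B we have {C}⁺ = {B, C}; {C} is not a superkey, so BCNF fails.
Its right-hand attributes {B} are all prime, as are those of every other non-superkey FD — the relation is in 3NF.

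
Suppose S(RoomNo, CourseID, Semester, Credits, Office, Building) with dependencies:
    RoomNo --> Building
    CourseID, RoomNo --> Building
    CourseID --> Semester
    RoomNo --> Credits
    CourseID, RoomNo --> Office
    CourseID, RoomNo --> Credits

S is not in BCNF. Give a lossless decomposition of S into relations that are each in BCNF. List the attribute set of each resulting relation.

{Building, Credits, RoomNo}; {CourseID, Office, RoomNo}; {CourseID, Semester}

Candidate key of the original relation: {CourseID, RoomNo}.
Within {Building, CourseID, Credits, Office, RoomNo, Semester}: {RoomNo}⁺ ∩ {Building, CourseID, Credits, Office, RoomNo, Semester} = {Building, Credits, RoomNo}, not the whole set, so RoomNo --> Building, Credits violates BCNF; decompose into {Building, Credits, RoomNo} and {CourseID, Office, RoomNo, Semester}.
{Building, Credits, RoomNo} is in BCNF.
Within {CourseID, Office, RoomNo, Semester}: {CourseID}⁺ ∩ {CourseID, Office, RoomNo, Semester} = {CourseID, Semester}, not the whole set, so CourseID --> Semester violates BCNF; decompose into {CourseID, Semester} and {CourseID, Office, RoomNo}.
{CourseID, Semester} is in BCNF.
{CourseID, Office, RoomNo} is in BCNF.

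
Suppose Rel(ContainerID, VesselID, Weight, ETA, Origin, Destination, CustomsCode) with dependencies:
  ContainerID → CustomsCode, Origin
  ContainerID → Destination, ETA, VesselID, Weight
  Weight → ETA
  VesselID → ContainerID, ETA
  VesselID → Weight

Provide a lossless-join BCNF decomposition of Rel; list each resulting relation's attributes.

Candidate keys of the original relation: {ContainerID}, {VesselID}.
In {ContainerID, CustomsCode, Destination, ETA, Origin, VesselID, Weight}, {Weight} is not a superkey ({Weight}⁺ restricted to this set is {ETA, Weight}), so split on Weight → ETA into {ETA, Weight} and {ContainerID, CustomsCode, Destination, Origin, VesselID, Weight}.
{ETA, Weight}: every determinant is a superkey — BCNF.
{ContainerID, CustomsCode, Destination, Origin, VesselID, Weight}: every determinant is a superkey — BCNF.

{ContainerID, CustomsCode, Destination, Origin, VesselID, Weight}; {ETA, Weight}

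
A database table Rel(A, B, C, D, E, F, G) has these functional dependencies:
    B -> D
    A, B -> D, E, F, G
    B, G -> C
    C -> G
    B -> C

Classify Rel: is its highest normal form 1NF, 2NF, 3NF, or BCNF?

Candidate key: {A, B}. Prime attributes: {A, B}.
B -> D breaks BCNF: {B}⁺ = {B, C, D, G}, so {B} is not a superkey.
B -> D determines the non-prime attribute {D} from a non-superkey — 3NF is violated.
{B} is a proper subset of the key {A, B}, and {B}⁺ contains the non-prime attributes {C, D, G} — a partial dependency, so 2NF is violated.

1NF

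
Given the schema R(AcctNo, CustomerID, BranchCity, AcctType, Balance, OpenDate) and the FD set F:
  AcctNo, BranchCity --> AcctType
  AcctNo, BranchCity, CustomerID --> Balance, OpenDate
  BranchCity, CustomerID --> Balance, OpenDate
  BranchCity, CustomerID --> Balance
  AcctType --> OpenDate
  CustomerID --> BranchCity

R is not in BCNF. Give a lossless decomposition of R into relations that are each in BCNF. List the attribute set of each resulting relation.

Candidate key of the original relation: {AcctNo, CustomerID}.
Within {AcctNo, AcctType, Balance, BranchCity, CustomerID, OpenDate}: {AcctNo, BranchCity}⁺ ∩ {AcctNo, AcctType, Balance, BranchCity, CustomerID, OpenDate} = {AcctNo, AcctType, BranchCity, OpenDate}, not the whole set, so AcctNo, BranchCity --> AcctType, OpenDate violates BCNF; decompose into {AcctNo, AcctType, BranchCity, OpenDate} and {AcctNo, Balance, BranchCity, CustomerID}.
Within {AcctNo, AcctType, BranchCity, OpenDate}: {AcctType}⁺ ∩ {AcctNo, AcctType, BranchCity, OpenDate} = {AcctType, OpenDate}, not the whole set, so AcctType --> OpenDate violates BCNF; decompose into {AcctType, OpenDate} and {AcctNo, AcctType, BranchCity}.
{AcctType, OpenDate}: every determinant is a superkey — BCNF.
{AcctNo, AcctType, BranchCity}: every determinant is a superkey — BCNF.
Within {AcctNo, Balance, BranchCity, CustomerID}: {BranchCity, CustomerID}⁺ ∩ {AcctNo, Balance, BranchCity, CustomerID} = {Balance, BranchCity, CustomerID}, not the whole set, so BranchCity, CustomerID --> Balance violates BCNF; decompose into {Balance, BranchCity, CustomerID} and {AcctNo, BranchCity, CustomerID}.
{Balance, BranchCity, CustomerID}: every determinant is a superkey — BCNF.
Within {AcctNo, BranchCity, CustomerID}: {CustomerID}⁺ ∩ {AcctNo, BranchCity, CustomerID} = {BranchCity, CustomerID}, not the whole set, so CustomerID --> BranchCity violates BCNF; decompose into {BranchCity, CustomerID} and {AcctNo, CustomerID}.
{BranchCity, CustomerID}: every determinant is a superkey — BCNF.
{AcctNo, CustomerID}: every determinant is a superkey — BCNF.

{AcctNo, AcctType, BranchCity}; {AcctNo, CustomerID}; {AcctType, OpenDate}; {Balance, BranchCity, CustomerID}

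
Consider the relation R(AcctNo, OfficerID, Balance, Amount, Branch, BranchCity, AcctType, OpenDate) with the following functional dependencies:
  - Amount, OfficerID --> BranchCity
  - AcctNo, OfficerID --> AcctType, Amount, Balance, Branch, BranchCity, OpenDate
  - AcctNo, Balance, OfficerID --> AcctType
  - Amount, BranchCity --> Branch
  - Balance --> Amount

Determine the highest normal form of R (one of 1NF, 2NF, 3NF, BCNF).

2NF

Candidate key: {AcctNo, OfficerID}. Prime attributes: {AcctNo, OfficerID}.
Amount, OfficerID --> BranchCity: {Amount, OfficerID}⁺ = {Amount, Branch, BranchCity, OfficerID}, which is not all of the attributes, so the left side is not a superkey — BCNF is violated.
Amount, OfficerID --> BranchCity has non-prime {BranchCity} on the right and a non-superkey on the left, so 3NF fails.
Checking every proper subset of each key, none determines a non-prime attribute — 2NF is satisfied.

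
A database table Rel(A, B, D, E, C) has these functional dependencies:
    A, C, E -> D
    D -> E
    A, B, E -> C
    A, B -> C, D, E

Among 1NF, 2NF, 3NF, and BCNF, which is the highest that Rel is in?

2NF

Candidate key: {A, B}. Prime attributes: {A, B}.
A, C, E -> D breaks BCNF: {A, C, E}⁺ = {A, C, D, E}, so {A, C, E} is not a superkey.
A, C, E -> D determines the non-prime attribute {D} from a non-superkey — 3NF is violated.
No non-prime attribute depends on a proper subset of any candidate key, so 2NF holds.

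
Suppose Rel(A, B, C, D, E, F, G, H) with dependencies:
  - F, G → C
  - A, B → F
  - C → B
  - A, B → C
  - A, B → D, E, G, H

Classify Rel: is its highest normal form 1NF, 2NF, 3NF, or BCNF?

3NF

Candidate keys: {A, B}, {A, C}, {A, F, G}. Prime attributes: {A, B, C, F, G}.
F, G → C: {F, G}⁺ = {B, C, F, G}, which is not all of the attributes, so the left side is not a superkey — BCNF is violated.
Its right-hand attributes {C} are all prime, as are those of every other non-superkey FD — the relation is in 3NF.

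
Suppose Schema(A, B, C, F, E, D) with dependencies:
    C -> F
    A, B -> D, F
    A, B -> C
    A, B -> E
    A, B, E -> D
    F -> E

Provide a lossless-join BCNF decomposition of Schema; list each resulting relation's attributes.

{A, B, C, D}; {C, F}; {E, F}

Candidate key of the original relation: {A, B}.
{A, B, C, D, E, F}: {C} determines {C, E, F} here but is not a superkey — split on C -> E, F, giving {C, E, F} and {A, B, C, D}.
{C, E, F}: {F} determines {E, F} here but is not a superkey — split on F -> E, giving {E, F} and {C, F}.
{E, F} is in BCNF.
{C, F} is in BCNF.
{A, B, C, D} is in BCNF.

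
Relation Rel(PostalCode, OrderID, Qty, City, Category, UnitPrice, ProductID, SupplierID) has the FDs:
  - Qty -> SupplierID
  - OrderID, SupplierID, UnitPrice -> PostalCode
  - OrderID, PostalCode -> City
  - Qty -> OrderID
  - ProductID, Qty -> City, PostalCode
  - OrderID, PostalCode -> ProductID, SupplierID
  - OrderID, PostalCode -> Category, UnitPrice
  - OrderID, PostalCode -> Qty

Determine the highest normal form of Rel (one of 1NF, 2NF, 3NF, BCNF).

Candidate keys: {OrderID, PostalCode}, {OrderID, SupplierID, UnitPrice}, {PostalCode, Qty}, {ProductID, Qty}, {Qty, UnitPrice}. Prime attributes: {OrderID, PostalCode, ProductID, Qty, SupplierID, UnitPrice}.
For Qty -> SupplierID we have {Qty}⁺ = {OrderID, Qty, SupplierID}; {Qty} is not a superkey, so BCNF fails.
Since {SupplierID} ⊆ prime attributes and every other non-superkey FD also has a prime right side, the schema is in 3NF.

3NF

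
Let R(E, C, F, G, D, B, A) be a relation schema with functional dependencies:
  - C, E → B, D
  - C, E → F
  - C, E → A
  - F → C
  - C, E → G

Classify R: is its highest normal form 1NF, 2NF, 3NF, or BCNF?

Candidate keys: {C, E}, {E, F}. Prime attributes: {C, E, F}.
F → C breaks BCNF: {F}⁺ = {C, F}, so {F} is not a superkey.
But every attribute on its right side ({C}) is prime, and the same holds for every other non-superkey FD, so 3NF still holds.

3NF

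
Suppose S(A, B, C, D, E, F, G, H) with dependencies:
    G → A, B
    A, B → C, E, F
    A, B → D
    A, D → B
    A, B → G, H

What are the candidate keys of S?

{A, B}, {A, D}, {G}

{G}⁺ = {A, B, C, D, E, F, G, H}, which is every attribute, so {G} is a candidate key.
{A, B}⁺ = {A, B, C, D, E, F, G, H}, which is every attribute, so {A, B} is a candidate key.
{A, D}⁺ = {A, B, C, D, E, F, G, H}, which is every attribute, so {A, D} is a candidate key.
These are minimal and exhaustive — every other superkey contains one of them.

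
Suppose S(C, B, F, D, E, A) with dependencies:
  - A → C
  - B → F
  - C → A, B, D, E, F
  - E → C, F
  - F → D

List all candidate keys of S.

{A} is a candidate key since {A}⁺ = {A, B, C, D, E, F} covers every attribute.
{C} is a candidate key since {C}⁺ = {A, B, C, D, E, F} covers every attribute.
{E} is a candidate key since {E}⁺ = {A, B, C, D, E, F} covers every attribute.
Any other superkey properly contains one of these, so there are no further candidate keys.

{A}, {C}, {E}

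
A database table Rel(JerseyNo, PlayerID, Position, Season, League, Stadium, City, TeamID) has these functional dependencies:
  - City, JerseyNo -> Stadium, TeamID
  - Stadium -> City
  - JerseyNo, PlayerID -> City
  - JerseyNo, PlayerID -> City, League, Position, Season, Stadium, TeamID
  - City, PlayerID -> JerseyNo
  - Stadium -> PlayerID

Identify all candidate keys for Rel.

{Stadium}⁺ = {City, JerseyNo, League, PlayerID, Position, Season, Stadium, TeamID}, which is every attribute, so {Stadium} is a candidate key.
{City, JerseyNo}⁺ = {City, JerseyNo, League, PlayerID, Position, Season, Stadium, TeamID}, which is every attribute, so {City, JerseyNo} is a candidate key.
{City, PlayerID}⁺ = {City, JerseyNo, League, PlayerID, Position, Season, Stadium, TeamID}, which is every attribute, so {City, PlayerID} is a candidate key.
{JerseyNo, PlayerID}⁺ = {City, JerseyNo, League, PlayerID, Position, Season, Stadium, TeamID}, which is every attribute, so {JerseyNo, PlayerID} is a candidate key.
Any other superkey properly contains one of these, so there are no further candidate keys.

{City, JerseyNo}, {City, PlayerID}, {JerseyNo, PlayerID}, {Stadium}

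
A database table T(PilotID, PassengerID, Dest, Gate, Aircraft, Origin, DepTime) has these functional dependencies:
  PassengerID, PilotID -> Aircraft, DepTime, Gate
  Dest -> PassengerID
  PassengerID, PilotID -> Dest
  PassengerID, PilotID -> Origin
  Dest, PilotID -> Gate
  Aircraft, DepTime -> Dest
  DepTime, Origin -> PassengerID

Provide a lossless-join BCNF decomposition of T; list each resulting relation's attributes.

{Aircraft, DepTime, Dest}; {Aircraft, DepTime, Gate, Origin, PilotID}; {Dest, PassengerID}

Candidate keys of the original relation: {Aircraft, DepTime, PilotID}, {DepTime, Origin, PilotID}, {Dest, PilotID}, {PassengerID, PilotID}.
Within {Aircraft, DepTime, Dest, Gate, Origin, PassengerID, PilotID}: {Dest}⁺ ∩ {Aircraft, DepTime, Dest, Gate, Origin, PassengerID, PilotID} = {Dest, PassengerID}, not the whole set, so Dest -> PassengerID violates BCNF; decompose into {Dest, PassengerID} and {Aircraft, DepTime, Dest, Gate, Origin, PilotID}.
{Dest, PassengerID} is in BCNF.
Within {Aircraft, DepTime, Dest, Gate, Origin, PilotID}: {Aircraft, DepTime}⁺ ∩ {Aircraft, DepTime, Dest, Gate, Origin, PilotID} = {Aircraft, DepTime, Dest}, not the whole set, so Aircraft, DepTime -> Dest violates BCNF; decompose into {Aircraft, DepTime, Dest} and {Aircraft, DepTime, Gate, Origin, PilotID}.
{Aircraft, DepTime, Dest} is in BCNF.
{Aircraft, DepTime, Gate, Origin, PilotID} is in BCNF.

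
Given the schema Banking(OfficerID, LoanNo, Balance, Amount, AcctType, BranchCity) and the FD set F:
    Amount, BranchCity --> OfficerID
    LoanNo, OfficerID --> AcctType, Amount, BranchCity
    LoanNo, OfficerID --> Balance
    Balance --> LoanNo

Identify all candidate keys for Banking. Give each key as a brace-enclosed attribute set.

{Amount, Balance, BranchCity}, {Amount, BranchCity, LoanNo}, {Balance, OfficerID}, {LoanNo, OfficerID}

Closure of {Balance, OfficerID} is {AcctType, Amount, Balance, BranchCity, LoanNo, OfficerID}, the whole schema; {Balance, OfficerID} is a candidate key.
Closure of {LoanNo, OfficerID} is {AcctType, Amount, Balance, BranchCity, LoanNo, OfficerID}, the whole schema; {LoanNo, OfficerID} is a candidate key.
Closure of {Amount, Balance, BranchCity} is {AcctType, Amount, Balance, BranchCity, LoanNo, OfficerID}, the whole schema; {Amount, Balance, BranchCity} is a candidate key.
Closure of {Amount, BranchCity, LoanNo} is {AcctType, Amount, Balance, BranchCity, LoanNo, OfficerID}, the whole schema; {Amount, BranchCity, LoanNo} is a candidate key.
These are minimal and exhaustive — every other superkey contains one of them.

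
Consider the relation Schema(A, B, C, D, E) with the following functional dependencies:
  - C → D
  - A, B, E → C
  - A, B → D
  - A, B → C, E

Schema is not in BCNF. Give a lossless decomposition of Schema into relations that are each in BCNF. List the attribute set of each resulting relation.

{A, B, C, E}; {C, D}

Candidate key of the original relation: {A, B}.
In {A, B, C, D, E}, {C} is not a superkey ({C}⁺ restricted to this set is {C, D}), so split on C → D into {C, D} and {A, B, C, E}.
{C, D} is in BCNF.
{A, B, C, E} is in BCNF.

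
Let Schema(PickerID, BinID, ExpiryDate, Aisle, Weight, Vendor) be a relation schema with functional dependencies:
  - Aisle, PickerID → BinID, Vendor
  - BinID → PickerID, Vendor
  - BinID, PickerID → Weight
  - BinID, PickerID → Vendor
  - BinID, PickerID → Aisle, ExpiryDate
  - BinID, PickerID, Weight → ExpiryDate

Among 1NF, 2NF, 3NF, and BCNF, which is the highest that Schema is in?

BCNF

Candidate keys: {Aisle, PickerID}, {BinID}. Prime attributes: {Aisle, BinID, PickerID}.
The left-hand side of every FD is a superkey, so BCNF is satisfied.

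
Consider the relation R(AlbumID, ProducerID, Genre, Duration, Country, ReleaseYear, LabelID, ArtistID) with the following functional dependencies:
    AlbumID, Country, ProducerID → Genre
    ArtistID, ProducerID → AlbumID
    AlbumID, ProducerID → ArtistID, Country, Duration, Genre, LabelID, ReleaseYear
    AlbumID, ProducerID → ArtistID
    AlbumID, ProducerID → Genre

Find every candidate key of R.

{ProducerID} never appears on the right of any FD, so every key must include it.
Closure of {AlbumID, ProducerID} is {AlbumID, ArtistID, Country, Duration, Genre, LabelID, ProducerID, ReleaseYear}, the whole schema; {AlbumID, ProducerID} is a candidate key.
Closure of {ArtistID, ProducerID} is {AlbumID, ArtistID, Country, Duration, Genre, LabelID, ProducerID, ReleaseYear}, the whole schema; {ArtistID, ProducerID} is a candidate key.
No proper subset of any of these is a key, and no other minimal superkey exists.

{AlbumID, ProducerID}, {ArtistID, ProducerID}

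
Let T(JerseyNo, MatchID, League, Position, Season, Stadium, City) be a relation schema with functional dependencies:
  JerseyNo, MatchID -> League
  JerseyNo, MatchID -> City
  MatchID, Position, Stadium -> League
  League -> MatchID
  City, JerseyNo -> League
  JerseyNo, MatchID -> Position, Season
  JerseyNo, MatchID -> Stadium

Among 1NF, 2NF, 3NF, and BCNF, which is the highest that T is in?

Candidate keys: {City, JerseyNo}, {JerseyNo, League}, {JerseyNo, MatchID}. Prime attributes: {City, JerseyNo, League, MatchID}.
For MatchID, Position, Stadium -> League we have {MatchID, Position, Stadium}⁺ = {League, MatchID, Position, Stadium}; {MatchID, Position, Stadium} is not a superkey, so BCNF fails.
Since {League} ⊆ prime attributes and every other non-superkey FD also has a prime right side, the schema is in 3NF.

3NF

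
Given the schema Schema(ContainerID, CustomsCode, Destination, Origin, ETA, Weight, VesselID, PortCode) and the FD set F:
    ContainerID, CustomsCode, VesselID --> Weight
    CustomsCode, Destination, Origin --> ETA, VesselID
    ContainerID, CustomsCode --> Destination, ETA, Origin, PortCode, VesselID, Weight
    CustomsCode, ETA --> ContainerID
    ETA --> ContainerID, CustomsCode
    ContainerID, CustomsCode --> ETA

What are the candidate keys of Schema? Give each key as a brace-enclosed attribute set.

{ETA} is a candidate key since {ETA}⁺ = {ContainerID, CustomsCode, Destination, ETA, Origin, PortCode, VesselID, Weight} covers every attribute.
{ContainerID, CustomsCode} is a candidate key since {ContainerID, CustomsCode}⁺ = {ContainerID, CustomsCode, Destination, ETA, Origin, PortCode, VesselID, Weight} covers every attribute.
{CustomsCode, Destination, Origin} is a candidate key since {CustomsCode, Destination, Origin}⁺ = {ContainerID, CustomsCode, Destination, ETA, Origin, PortCode, VesselID, Weight} covers every attribute.
Any other superkey properly contains one of these, so there are no further candidate keys.

{ContainerID, CustomsCode}, {CustomsCode, Destination, Origin}, {ETA}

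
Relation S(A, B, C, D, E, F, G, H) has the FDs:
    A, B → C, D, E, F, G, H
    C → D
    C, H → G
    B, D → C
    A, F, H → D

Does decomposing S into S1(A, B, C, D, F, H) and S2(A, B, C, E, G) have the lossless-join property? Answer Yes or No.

The shared attributes are {A, B, C} and {A, B, C}⁺ = {A, B, C, D, E, F, G, H}.
S1 is contained in that closure, so S1 ∩ S2 → S1 holds and the join is lossless.

Yes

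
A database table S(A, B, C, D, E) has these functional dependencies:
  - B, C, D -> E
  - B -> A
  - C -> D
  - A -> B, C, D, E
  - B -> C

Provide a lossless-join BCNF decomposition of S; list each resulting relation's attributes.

Candidate keys of the original relation: {A}, {B}.
{A, B, C, D, E}: {C} determines {C, D} here but is not a superkey — split on C -> D, giving {C, D} and {A, B, C, E}.
{C, D} is in BCNF.
{A, B, C, E} is in BCNF.

{A, B, C, E}; {C, D}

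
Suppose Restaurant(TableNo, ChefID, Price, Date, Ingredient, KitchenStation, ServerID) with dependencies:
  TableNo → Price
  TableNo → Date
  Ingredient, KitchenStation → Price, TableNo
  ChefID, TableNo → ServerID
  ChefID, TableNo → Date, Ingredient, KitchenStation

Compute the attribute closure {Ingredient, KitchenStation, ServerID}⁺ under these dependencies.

Start with {Ingredient, KitchenStation, ServerID}.
Ingredient, KitchenStation → Price, TableNo applies; add {Price, TableNo} → now {Ingredient, KitchenStation, Price, ServerID, TableNo}.
TableNo → Date applies; add {Date} → now {Date, Ingredient, KitchenStation, Price, ServerID, TableNo}.
No further FD applies.

{Date, Ingredient, KitchenStation, Price, ServerID, TableNo}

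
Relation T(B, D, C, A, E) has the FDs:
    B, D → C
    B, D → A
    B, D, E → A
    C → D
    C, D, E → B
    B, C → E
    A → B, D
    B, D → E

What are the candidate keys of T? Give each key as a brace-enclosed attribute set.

{A}, {B, C}, {B, D}, {C, E}

{A} is a candidate key since {A}⁺ = {A, B, C, D, E} covers every attribute.
{B, C} is a candidate key since {B, C}⁺ = {A, B, C, D, E} covers every attribute.
{B, D} is a candidate key since {B, D}⁺ = {A, B, C, D, E} covers every attribute.
{C, E} is a candidate key since {C, E}⁺ = {A, B, C, D, E} covers every attribute.
No proper subset of any of these is a key, and no other minimal superkey exists.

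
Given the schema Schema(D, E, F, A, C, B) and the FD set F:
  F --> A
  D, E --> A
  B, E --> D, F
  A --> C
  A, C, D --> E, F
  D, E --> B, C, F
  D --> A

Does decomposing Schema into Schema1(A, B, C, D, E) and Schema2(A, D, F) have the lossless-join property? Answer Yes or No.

Yes

Common attributes: {A, D}; their closure is {A, B, C, D, E, F}.
This includes all of Schema1, so the common attributes are a superkey of Schema1 — the join is lossless.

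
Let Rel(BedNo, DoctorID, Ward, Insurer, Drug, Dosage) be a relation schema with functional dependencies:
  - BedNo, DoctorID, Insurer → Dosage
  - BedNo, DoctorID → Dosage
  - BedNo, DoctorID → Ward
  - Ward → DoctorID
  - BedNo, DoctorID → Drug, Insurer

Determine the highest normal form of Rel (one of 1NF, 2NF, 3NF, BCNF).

3NF

Candidate keys: {BedNo, DoctorID}, {BedNo, Ward}. Prime attributes: {BedNo, DoctorID, Ward}.
Ward → DoctorID breaks BCNF: {Ward}⁺ = {DoctorID, Ward}, so {Ward} is not a superkey.
But every attribute on its right side ({DoctorID}) is prime, and the same holds for every other non-superkey FD, so 3NF still holds.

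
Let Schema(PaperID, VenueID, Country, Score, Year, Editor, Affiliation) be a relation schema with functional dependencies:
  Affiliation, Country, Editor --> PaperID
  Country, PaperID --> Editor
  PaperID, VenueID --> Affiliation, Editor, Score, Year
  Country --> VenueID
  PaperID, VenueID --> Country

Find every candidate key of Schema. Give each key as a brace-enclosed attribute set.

{Affiliation, Country, Editor}, {Country, PaperID}, {PaperID, VenueID}

{Country, PaperID}⁺ = {Affiliation, Country, Editor, PaperID, Score, VenueID, Year} — all of the relation — so {Country, PaperID} is a candidate key.
{PaperID, VenueID}⁺ = {Affiliation, Country, Editor, PaperID, Score, VenueID, Year} — all of the relation — so {PaperID, VenueID} is a candidate key.
{Affiliation, Country, Editor}⁺ = {Affiliation, Country, Editor, PaperID, Score, VenueID, Year} — all of the relation — so {Affiliation, Country, Editor} is a candidate key.
These are minimal and exhaustive — every other superkey contains one of them.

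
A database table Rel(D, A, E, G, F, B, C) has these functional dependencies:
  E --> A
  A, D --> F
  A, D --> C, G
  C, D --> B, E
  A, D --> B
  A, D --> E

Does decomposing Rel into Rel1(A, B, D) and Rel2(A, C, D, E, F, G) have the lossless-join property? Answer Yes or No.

The shared attributes are {A, D} and {A, D}⁺ = {A, B, C, D, E, F, G}.
This includes all of Rel1, so the common attributes are a superkey of Rel1 — the join is lossless.

Yes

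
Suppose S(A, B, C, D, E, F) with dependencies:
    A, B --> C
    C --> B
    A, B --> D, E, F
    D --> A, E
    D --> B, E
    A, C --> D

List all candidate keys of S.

{D}⁺ = {A, B, C, D, E, F}, which is every attribute, so {D} is a candidate key.
{A, B}⁺ = {A, B, C, D, E, F}, which is every attribute, so {A, B} is a candidate key.
{A, C}⁺ = {A, B, C, D, E, F}, which is every attribute, so {A, C} is a candidate key.
These are minimal and exhaustive — every other superkey contains one of them.

{A, B}, {A, C}, {D}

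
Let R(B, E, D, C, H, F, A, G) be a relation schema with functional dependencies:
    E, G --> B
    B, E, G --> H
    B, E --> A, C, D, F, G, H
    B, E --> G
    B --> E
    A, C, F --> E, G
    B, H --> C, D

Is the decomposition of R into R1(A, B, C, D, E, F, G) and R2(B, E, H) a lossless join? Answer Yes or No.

Yes

Common attributes: {B, E}; their closure is {A, B, C, D, E, F, G, H}.
Since R1 ⊆ {A, B, C, D, E, F, G, H}, the intersection is a superkey of R1; the decomposition is lossless.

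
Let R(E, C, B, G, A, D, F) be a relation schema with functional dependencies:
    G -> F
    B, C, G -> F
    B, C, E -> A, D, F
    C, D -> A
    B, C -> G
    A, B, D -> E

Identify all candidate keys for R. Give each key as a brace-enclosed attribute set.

No FD produces {B, C}, so they must be in every candidate key.
{B, C, D}⁺ = {A, B, C, D, E, F, G}, which is every attribute, so {B, C, D} is a candidate key.
{B, C, E}⁺ = {A, B, C, D, E, F, G}, which is every attribute, so {B, C, E} is a candidate key.
No proper subset of any of these is a key, and no other minimal superkey exists.

{B, C, D}, {B, C, E}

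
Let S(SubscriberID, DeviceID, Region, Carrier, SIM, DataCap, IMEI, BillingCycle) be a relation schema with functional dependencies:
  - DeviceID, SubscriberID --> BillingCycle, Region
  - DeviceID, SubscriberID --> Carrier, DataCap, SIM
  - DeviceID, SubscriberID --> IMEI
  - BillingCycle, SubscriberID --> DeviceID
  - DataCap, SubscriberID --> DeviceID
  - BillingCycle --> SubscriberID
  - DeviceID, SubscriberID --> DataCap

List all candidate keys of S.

{BillingCycle}, {DataCap, SubscriberID}, {DeviceID, SubscriberID}

{BillingCycle} is a candidate key since {BillingCycle}⁺ = {BillingCycle, Carrier, DataCap, DeviceID, IMEI, Region, SIM, SubscriberID} covers every attribute.
{DataCap, SubscriberID} is a candidate key since {DataCap, SubscriberID}⁺ = {BillingCycle, Carrier, DataCap, DeviceID, IMEI, Region, SIM, SubscriberID} covers every attribute.
{DeviceID, SubscriberID} is a candidate key since {DeviceID, SubscriberID}⁺ = {BillingCycle, Carrier, DataCap, DeviceID, IMEI, Region, SIM, SubscriberID} covers every attribute.
These are minimal and exhaustive — every other superkey contains one of them.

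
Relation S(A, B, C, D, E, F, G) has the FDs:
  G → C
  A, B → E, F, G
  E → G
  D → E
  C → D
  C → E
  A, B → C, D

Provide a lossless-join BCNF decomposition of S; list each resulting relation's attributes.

{A, B, F, G}; {C, D, E, G}

Candidate key of the original relation: {A, B}.
{A, B, C, D, E, F, G}: {G} determines {C, D, E, G} here but is not a superkey — split on G → C, D, E, giving {C, D, E, G} and {A, B, F, G}.
{C, D, E, G} has no BCNF violation.
{A, B, F, G} has no BCNF violation.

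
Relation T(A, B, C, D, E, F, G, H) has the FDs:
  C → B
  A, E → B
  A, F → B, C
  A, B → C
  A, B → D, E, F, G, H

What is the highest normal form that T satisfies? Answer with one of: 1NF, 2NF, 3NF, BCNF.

3NF

Candidate keys: {A, B}, {A, C}, {A, E}, {A, F}. Prime attributes: {A, B, C, E, F}.
For C → B we have {C}⁺ = {B, C}; {C} is not a superkey, so BCNF fails.
Since {B} ⊆ prime attributes and every other non-superkey FD also has a prime right side, the schema is in 3NF.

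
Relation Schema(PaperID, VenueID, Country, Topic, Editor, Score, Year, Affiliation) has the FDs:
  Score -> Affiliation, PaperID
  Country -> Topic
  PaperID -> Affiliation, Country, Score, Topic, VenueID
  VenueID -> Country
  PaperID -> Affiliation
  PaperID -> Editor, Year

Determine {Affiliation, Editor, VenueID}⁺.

{Affiliation, Country, Editor, Topic, VenueID}

Start with {Affiliation, Editor, VenueID}.
VenueID -> Country applies; add {Country} → now {Affiliation, Country, Editor, VenueID}.
Country -> Topic applies; add {Topic} → now {Affiliation, Country, Editor, Topic, VenueID}.
No further FD applies.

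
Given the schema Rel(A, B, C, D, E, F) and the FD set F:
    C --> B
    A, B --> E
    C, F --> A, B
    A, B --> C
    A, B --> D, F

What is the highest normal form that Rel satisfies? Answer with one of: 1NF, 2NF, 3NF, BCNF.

3NF

Candidate keys: {A, B}, {A, C}, {C, F}. Prime attributes: {A, B, C, F}.
For C --> B we have {C}⁺ = {B, C}; {C} is not a superkey, so BCNF fails.
Its right-hand attributes {B} are all prime, as are those of every other non-superkey FD — the relation is in 3NF.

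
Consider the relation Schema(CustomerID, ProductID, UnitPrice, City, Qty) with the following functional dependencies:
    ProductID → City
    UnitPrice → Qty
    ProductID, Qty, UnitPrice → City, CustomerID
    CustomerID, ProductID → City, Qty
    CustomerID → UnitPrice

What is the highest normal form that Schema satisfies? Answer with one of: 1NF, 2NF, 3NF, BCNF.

1NF

Candidate keys: {CustomerID, ProductID}, {ProductID, UnitPrice}. Prime attributes: {CustomerID, ProductID, UnitPrice}.
For ProductID → City we have {ProductID}⁺ = {City, ProductID}; {ProductID} is not a superkey, so BCNF fails.
Because {City} is non-prime and the left side of ProductID → City is not a superkey, the relation is not in 3NF.
{CustomerID} is a proper subset of the key {CustomerID, ProductID}, and {CustomerID}⁺ contains the non-prime attribute {Qty} — a partial dependency, so 2NF is violated.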